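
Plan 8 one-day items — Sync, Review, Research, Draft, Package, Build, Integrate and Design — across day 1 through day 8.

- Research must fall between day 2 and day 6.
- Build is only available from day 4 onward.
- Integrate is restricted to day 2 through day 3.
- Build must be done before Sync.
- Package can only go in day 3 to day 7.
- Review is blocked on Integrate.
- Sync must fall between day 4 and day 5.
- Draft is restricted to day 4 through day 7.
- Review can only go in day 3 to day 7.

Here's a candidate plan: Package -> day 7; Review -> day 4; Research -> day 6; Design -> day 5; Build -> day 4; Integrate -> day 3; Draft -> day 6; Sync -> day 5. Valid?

Package can only go in day 3 to day 7 — holds.
Sync must fall between day 4 and day 5 — holds.
Draft is restricted to day 4 through day 7 — holds.
Build is only available from day 4 onward — holds.
Review can only go in day 3 to day 7 — holds.
Review is blocked on Integrate — holds.
Integrate is restricted to day 2 through day 3 — holds.
Build must be done before Sync — holds.
Research must fall between day 2 and day 6 — holds.

Yes, all constraints hold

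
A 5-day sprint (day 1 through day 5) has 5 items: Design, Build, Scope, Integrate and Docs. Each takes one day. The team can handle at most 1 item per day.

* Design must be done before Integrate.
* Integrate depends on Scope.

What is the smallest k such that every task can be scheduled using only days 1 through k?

The precedence chain requires at least 2 distinct days.
With at most 1 per day and 5 tasks, at least 5 days are needed.
5 works (last occupied day: day 5): for example Scope in day 2, Integrate in day 3, Build in day 4, Docs in day 5, Design in day 1.

5 days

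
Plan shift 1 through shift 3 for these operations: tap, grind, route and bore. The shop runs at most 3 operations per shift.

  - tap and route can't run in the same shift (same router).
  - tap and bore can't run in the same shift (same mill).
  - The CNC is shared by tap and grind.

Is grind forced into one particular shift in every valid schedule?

No

grind can be shift 1 (e.g. grind -> shift 1; tap -> shift 2; bore -> shift 1; route -> shift 1) or shift 2 (e.g. route -> shift 2; tap -> shift 1; grind -> shift 2; bore -> shift 2).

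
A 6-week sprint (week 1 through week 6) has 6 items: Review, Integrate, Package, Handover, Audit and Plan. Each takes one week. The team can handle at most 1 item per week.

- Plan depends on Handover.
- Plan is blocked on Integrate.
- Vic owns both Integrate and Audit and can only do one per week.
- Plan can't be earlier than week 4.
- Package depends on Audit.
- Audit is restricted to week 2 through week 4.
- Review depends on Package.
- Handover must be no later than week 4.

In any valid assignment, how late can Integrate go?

week 5

Downstream work caps Integrate at week 5.
Integrate at week 5 is achievable: Review -> week 4, Audit -> week 2, Package -> week 3, Handover -> week 1, Integrate -> week 5, Plan -> week 6.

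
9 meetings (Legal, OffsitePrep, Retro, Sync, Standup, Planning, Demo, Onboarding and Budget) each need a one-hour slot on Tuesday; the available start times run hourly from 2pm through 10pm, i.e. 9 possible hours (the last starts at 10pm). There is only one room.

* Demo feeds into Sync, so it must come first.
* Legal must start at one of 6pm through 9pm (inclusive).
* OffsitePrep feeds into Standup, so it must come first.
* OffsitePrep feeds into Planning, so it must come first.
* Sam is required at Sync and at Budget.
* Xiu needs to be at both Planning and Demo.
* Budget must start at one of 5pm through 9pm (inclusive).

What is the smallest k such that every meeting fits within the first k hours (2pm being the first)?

The precedence chain requires at least 2 distinct hours.
With at most 1 per hour and 9 meetings, at least 9 hours are needed.
Legal can't be placed before 6pm — that is hour 5 counting from 2pm — so the schedule must run through at least 5 hours.
9 works (last occupied hour: 10pm): for example Onboarding in 10pm, Legal in 6pm, Sync in 4pm, Planning in 8pm, Budget in 5pm, Demo in 3pm, Standup in 7pm, OffsitePrep in 2pm, Retro in 9pm.

9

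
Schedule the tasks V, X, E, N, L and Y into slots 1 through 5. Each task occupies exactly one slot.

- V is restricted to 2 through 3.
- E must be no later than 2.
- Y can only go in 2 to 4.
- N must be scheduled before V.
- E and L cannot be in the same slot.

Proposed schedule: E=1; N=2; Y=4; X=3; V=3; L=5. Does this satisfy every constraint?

V is restricted to 2 through 3 — holds.
Y can only go in 2 to 4 — holds.
E must be no later than 2 — holds.
E and L cannot be in the same slot — holds.
N must be scheduled before V — holds.

Valid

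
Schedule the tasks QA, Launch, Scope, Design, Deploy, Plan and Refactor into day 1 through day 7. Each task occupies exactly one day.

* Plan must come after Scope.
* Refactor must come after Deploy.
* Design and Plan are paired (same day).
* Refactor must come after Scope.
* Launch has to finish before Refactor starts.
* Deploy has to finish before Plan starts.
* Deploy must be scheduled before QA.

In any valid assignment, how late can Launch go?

day 6

Downstream work caps Launch at day 6.
Launch at day 6 is achievable: Deploy in day 1, QA in day 2, Scope in day 1, Launch in day 6, Plan in day 2, Refactor in day 7, Design in day 2.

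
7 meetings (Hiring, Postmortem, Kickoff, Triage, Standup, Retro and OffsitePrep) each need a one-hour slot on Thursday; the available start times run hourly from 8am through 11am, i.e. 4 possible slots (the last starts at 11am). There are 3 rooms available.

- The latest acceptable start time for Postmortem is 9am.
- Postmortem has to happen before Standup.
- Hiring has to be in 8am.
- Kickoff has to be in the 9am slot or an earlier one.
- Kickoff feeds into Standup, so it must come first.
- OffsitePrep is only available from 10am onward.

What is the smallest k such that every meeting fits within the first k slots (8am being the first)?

3

The precedence chain requires at least 2 distinct slots.
With at most 3 per slot and 7 meetings, at least 3 slots are needed.
OffsitePrep can't be placed before 10am — that is slot 3 counting from 8am — so the schedule must run through at least 3 slots.
3 works (last occupied slot: 10am): for example Kickoff=8am, Standup=9am, Triage=9am, Hiring=8am, Retro=9am, OffsitePrep=10am, Postmortem=8am.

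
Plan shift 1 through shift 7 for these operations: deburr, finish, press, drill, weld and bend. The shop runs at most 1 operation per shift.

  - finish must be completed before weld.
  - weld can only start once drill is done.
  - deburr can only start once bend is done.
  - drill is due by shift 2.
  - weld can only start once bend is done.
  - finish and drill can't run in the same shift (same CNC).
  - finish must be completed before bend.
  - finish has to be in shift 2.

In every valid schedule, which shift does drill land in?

drill's window is shift 1–shift 2.
finish is fixed at shift 2, and drill can't share a shift with finish.
So drill must be shift 1.

shift 1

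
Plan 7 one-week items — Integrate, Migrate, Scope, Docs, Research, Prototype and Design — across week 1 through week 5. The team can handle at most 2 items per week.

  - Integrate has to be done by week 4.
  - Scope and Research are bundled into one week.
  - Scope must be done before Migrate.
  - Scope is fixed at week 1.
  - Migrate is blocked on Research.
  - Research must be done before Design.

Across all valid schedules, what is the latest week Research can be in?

Research must be in the same week as Scope, which can't be after week 1, so Research is at most week 1.
Research at week 1 is achievable: Migrate=week 2, Docs=week 3, Scope=week 1, Design=week 3, Prototype=week 4, Research=week 1, Integrate=week 2.

week 1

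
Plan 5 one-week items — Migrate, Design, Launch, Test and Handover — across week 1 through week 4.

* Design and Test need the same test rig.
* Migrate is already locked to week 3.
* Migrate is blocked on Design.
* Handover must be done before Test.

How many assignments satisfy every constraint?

44

Splitting on Design: it can be week 1 (24), week 2 (20). Listing each branch's schedules as (Migrate, Launch, Test, Handover) by week number:
Design=week 1: (3,1,2,1) (3,1,3,1) (3,1,3,2) (3,1,4,1) (3,1,4,2) (3,1,4,3) (3,2,2,1) (3,2,3,1) (3,2,3,2) (3,2,4,1) (3,2,4,2) (3,2,4,3) (3,3,2,1) (3,3,3,1) (3,3,3,2) (3,3,4,1) (3,3,4,2) (3,3,4,3) (3,4,2,1) (3,4,3,1) (3,4,3,2) (3,4,4,1) (3,4,4,2) (3,4,4,3) — 24.
Design=week 2: (3,1,3,1) (3,1,3,2) (3,1,4,1) (3,1,4,2) (3,1,4,3) (3,2,3,1) (3,2,3,2) (3,2,4,1) (3,2,4,2) (3,2,4,3) (3,3,3,1) (3,3,3,2) (3,3,4,1) (3,3,4,2) (3,3,4,3) (3,4,3,1) (3,4,3,2) (3,4,4,1) (3,4,4,2) (3,4,4,3) — 20.
Summing: 24 + 20 = 44.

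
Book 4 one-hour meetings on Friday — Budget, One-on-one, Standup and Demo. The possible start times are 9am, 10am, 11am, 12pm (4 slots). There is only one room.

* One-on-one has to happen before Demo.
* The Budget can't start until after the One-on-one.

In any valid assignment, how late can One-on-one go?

10am

Downstream work caps One-on-one at 11am.
One-on-one at 10am is achievable: Demo -> 12pm, One-on-one -> 10am, Standup -> 9am, Budget -> 11am.
Nothing later works — the capacity limit rule out every slot after 10am.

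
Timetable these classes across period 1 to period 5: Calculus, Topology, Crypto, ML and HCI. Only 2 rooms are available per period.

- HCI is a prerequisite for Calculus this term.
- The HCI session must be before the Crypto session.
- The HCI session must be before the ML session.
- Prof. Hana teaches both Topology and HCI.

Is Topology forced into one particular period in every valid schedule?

No

Topology can be period 1 (e.g. ML=period 4; Topology=period 1; Calculus=period 3; HCI=period 2; Crypto=period 3) or period 2 (e.g. Calculus in period 2; HCI in period 1; Crypto in period 3; ML in period 3; Topology in period 2).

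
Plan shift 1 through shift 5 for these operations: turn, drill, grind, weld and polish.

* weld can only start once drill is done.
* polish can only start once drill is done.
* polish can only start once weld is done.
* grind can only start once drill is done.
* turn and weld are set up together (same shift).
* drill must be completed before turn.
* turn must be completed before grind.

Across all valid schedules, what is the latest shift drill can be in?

shift 3

Downstream work caps drill at shift 3.
drill at shift 3 is achievable: drill=shift 3, turn=shift 4, weld=shift 4, polish=shift 5, grind=shift 5.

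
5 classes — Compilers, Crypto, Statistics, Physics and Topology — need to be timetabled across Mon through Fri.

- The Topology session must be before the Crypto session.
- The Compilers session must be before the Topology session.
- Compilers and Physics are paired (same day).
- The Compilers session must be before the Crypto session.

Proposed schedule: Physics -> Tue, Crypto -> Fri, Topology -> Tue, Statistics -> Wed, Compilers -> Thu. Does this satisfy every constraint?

No. The Compilers session must be before the Topology session is not satisfied.

The Compilers session must be before the Crypto session — holds.
The Topology session must be before the Crypto session — holds.
Compilers and Physics are paired (same day) — violated.
The Compilers session must be before the Topology session — violated.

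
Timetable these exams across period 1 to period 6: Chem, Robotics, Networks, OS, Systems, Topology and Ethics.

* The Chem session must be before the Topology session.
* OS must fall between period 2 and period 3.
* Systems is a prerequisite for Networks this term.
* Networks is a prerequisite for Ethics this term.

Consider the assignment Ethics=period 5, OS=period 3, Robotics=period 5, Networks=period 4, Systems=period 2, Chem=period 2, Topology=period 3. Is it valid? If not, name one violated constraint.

Systems is a prerequisite for Networks this term — holds.
The Chem session must be before the Topology session — holds.
OS must fall between period 2 and period 3 — holds.
Networks is a prerequisite for Ethics this term — holds.

Yes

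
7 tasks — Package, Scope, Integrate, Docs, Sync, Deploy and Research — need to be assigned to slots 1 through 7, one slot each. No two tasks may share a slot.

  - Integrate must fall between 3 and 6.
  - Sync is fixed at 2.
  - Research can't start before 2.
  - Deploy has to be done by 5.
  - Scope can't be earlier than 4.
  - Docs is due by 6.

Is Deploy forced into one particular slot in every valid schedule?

Deploy can be 1 (e.g. Package in 7, Docs in 5, Sync in 2, Deploy in 1, Integrate in 3, Scope in 4, Research in 6) or 3 (e.g. Research=6, Package=7, Integrate=5, Deploy=3, Scope=4, Docs=1, Sync=2).

No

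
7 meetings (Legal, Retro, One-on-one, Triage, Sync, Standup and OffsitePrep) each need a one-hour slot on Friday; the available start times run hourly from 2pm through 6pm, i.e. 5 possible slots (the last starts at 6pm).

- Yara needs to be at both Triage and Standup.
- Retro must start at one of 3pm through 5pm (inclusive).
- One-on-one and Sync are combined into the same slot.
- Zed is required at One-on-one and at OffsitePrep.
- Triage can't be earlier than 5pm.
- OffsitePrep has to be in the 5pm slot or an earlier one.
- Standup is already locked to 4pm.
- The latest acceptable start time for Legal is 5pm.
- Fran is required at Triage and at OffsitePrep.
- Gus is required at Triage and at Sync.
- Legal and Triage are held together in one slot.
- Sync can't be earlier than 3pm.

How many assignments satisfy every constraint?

21

Splitting on Retro: it can be 3pm (7), 4pm (7), 5pm (7). Listing each branch's schedules as (Legal, One-on-one, Triage, Sync, Standup, OffsitePrep):
Retro=3pm: (5pm,3pm,5pm,3pm,4pm,2pm) (5pm,3pm,5pm,3pm,4pm,4pm) (5pm,4pm,5pm,4pm,4pm,2pm) (5pm,4pm,5pm,4pm,4pm,3pm) (5pm,6pm,5pm,6pm,4pm,2pm) (5pm,6pm,5pm,6pm,4pm,3pm) (5pm,6pm,5pm,6pm,4pm,4pm) — 7.
Retro=4pm: (5pm,3pm,5pm,3pm,4pm,2pm) (5pm,3pm,5pm,3pm,4pm,4pm) (5pm,4pm,5pm,4pm,4pm,2pm) (5pm,4pm,5pm,4pm,4pm,3pm) (5pm,6pm,5pm,6pm,4pm,2pm) (5pm,6pm,5pm,6pm,4pm,3pm) (5pm,6pm,5pm,6pm,4pm,4pm) — 7.
Retro=5pm: (5pm,3pm,5pm,3pm,4pm,2pm) (5pm,3pm,5pm,3pm,4pm,4pm) (5pm,4pm,5pm,4pm,4pm,2pm) (5pm,4pm,5pm,4pm,4pm,3pm) (5pm,6pm,5pm,6pm,4pm,2pm) (5pm,6pm,5pm,6pm,4pm,3pm) (5pm,6pm,5pm,6pm,4pm,4pm) — 7.
Summing: 7 + 7 + 7 = 21.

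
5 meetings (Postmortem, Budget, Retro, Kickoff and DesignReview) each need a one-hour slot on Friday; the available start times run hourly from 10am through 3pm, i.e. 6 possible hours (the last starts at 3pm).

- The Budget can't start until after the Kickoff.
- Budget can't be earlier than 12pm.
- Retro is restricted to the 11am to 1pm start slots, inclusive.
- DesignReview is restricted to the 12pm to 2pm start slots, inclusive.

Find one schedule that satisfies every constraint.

DesignReview in 12pm, Postmortem in 10am, Kickoff in 10am, Budget in 12pm, Retro in 11am

Checking: Kickoff(10am) before Budget(12pm); Retro=11am in [11am,1pm]; DesignReview=12pm in [12pm,2pm]; Budget=12pm in [12pm,3pm].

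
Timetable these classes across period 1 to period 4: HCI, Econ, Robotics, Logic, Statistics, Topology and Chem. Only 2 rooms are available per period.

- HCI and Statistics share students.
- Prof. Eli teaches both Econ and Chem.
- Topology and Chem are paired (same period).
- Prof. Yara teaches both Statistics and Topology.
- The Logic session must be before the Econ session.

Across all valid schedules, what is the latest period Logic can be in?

period 3

Downstream work caps Logic at period 3.
Logic at period 3 is achievable: Logic=period 3, Econ=period 4, Robotics=period 1, HCI=period 1, Chem=period 2, Topology=period 2, Statistics=period 3.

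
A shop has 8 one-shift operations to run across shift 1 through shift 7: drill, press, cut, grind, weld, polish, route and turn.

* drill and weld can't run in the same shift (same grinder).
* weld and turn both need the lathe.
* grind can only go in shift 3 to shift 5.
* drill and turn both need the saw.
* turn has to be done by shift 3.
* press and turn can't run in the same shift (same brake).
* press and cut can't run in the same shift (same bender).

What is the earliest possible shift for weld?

shift 1

weld at shift 1 is achievable: turn=shift 2; weld=shift 1; cut=shift 2; grind=shift 3; drill=shift 3; press=shift 1; polish=shift 1; route=shift 1.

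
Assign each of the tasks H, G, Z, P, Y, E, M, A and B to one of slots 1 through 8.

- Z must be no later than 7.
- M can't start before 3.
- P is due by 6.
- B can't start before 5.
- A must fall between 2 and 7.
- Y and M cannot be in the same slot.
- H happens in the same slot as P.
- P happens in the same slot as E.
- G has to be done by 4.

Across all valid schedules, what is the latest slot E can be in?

6

E must be in the same slot as P, which can't be after 6, so E is at most 6.
E at 6 is achievable: P=6; G=1; A=2; H=6; Y=1; B=5; M=3; Z=1; E=6.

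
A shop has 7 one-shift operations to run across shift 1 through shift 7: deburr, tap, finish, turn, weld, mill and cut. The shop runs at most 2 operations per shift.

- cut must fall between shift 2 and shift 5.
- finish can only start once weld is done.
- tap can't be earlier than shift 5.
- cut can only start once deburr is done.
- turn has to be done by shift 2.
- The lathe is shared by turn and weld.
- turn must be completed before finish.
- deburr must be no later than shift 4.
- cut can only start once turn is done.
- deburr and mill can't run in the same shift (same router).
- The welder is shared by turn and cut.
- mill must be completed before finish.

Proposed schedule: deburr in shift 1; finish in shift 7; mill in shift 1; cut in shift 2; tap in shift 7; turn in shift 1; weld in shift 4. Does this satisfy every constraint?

mill must be completed before finish — holds.
turn has to be done by shift 2 — holds.
The shop runs at most 2 operations per shift — violated.
finish can only start once weld is done — holds.
tap can't be earlier than shift 5 — holds.
cut must fall between shift 2 and shift 5 — holds.
The lathe is shared by turn and weld — holds.
cut can only start once turn is done — holds.
cut can only start once deburr is done — holds.
deburr must be no later than shift 4 — holds.
turn must be completed before finish — holds.
deburr and mill can't run in the same shift (same router) — violated.
The welder is shared by turn and cut — holds.

No — it violates: The shop runs at most 2 operations per shift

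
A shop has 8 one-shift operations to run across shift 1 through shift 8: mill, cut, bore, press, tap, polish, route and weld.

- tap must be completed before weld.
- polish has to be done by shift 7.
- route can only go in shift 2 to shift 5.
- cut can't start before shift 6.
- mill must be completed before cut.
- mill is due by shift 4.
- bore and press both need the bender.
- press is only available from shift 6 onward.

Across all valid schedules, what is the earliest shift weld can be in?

shift 2

Precedence pushes weld to at least shift 2.
weld at shift 2 is achievable: press -> shift 6; cut -> shift 6; tap -> shift 1; bore -> shift 1; weld -> shift 2; polish -> shift 1; route -> shift 2; mill -> shift 1.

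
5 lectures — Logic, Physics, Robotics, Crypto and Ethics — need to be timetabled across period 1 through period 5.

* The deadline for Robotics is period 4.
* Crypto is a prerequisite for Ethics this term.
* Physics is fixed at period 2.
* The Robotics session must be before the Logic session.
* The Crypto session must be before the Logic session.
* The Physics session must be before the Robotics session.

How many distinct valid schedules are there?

29

Splitting on Logic: it can be period 4 (9), period 5 (20). Listing each branch's schedules as (Physics, Robotics, Crypto, Ethics) by period number:
Logic=period 4: (2,3,1,2) (2,3,1,3) (2,3,1,4) (2,3,1,5) (2,3,2,3) (2,3,2,4) (2,3,2,5) (2,3,3,4) (2,3,3,5) — 9.
Logic=period 5: (2,3,1,2) (2,3,1,3) (2,3,1,4) (2,3,1,5) (2,3,2,3) (2,3,2,4) (2,3,2,5) (2,3,3,4) (2,3,3,5) (2,3,4,5) (2,4,1,2) (2,4,1,3) (2,4,1,4) (2,4,1,5) (2,4,2,3) (2,4,2,4) (2,4,2,5) (2,4,3,4) (2,4,3,5) (2,4,4,5) — 20.
Summing: 9 + 20 = 29.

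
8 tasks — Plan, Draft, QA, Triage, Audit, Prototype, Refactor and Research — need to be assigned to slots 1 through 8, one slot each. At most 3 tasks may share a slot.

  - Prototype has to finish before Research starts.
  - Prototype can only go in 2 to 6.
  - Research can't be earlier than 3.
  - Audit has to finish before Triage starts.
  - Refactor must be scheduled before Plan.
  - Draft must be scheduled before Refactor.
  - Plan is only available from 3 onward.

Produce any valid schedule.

Plan -> 3; Triage -> 2; Draft -> 1; Research -> 3; QA -> 1; Prototype -> 2; Audit -> 1; Refactor -> 2

Checking: Prototype(2) before Research(3); Audit(1) before Triage(2); Refactor(2) before Plan(3); Draft(1) before Refactor(2); Prototype=2 in [2,6]; Plan=3 in [3,8]; Research=3 in [3,8]; max 3 per slot (cap 3).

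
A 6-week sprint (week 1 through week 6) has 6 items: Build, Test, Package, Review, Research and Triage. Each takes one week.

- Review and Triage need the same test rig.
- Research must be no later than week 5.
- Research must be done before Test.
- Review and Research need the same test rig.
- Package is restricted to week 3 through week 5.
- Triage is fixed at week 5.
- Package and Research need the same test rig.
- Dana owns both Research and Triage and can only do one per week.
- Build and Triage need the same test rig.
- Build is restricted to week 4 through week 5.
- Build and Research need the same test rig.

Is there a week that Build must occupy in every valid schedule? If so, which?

Build's window is week 4–week 5.
Triage is fixed at week 5, and Build can't share a week with Triage.
So Build must be week 4.

week 4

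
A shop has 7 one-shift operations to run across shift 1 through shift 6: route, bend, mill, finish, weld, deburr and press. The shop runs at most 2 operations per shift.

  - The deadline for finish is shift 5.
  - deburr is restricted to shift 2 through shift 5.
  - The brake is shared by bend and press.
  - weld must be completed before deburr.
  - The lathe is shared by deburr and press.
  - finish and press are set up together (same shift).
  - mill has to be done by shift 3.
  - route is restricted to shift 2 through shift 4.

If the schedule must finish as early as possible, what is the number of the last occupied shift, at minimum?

The precedence chain requires at least 2 distinct shifts.
With at most 2 per shift and 7 operations, at least 4 shifts are needed.
4 works (last occupied shift: shift 4): for example press in shift 4; deburr in shift 2; mill in shift 1; weld in shift 1; bend in shift 3; finish in shift 4; route in shift 2.

shift 4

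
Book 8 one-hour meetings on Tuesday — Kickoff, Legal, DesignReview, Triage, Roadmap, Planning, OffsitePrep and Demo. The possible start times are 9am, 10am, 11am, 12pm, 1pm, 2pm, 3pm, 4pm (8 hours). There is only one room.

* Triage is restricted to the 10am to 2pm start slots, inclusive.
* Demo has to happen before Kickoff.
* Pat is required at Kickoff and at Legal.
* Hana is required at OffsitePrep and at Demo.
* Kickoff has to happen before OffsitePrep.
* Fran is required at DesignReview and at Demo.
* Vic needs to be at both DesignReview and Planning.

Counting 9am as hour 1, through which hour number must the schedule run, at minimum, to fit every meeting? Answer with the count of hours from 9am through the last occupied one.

8 hours

The precedence chain requires at least 3 distinct hours.
With at most 1 per hour and 8 meetings, at least 8 hours are needed.
8 works (last occupied hour: 4pm): for example Planning -> 4pm; Kickoff -> 11am; Triage -> 10am; DesignReview -> 2pm; Demo -> 9am; Roadmap -> 3pm; OffsitePrep -> 12pm; Legal -> 1pm.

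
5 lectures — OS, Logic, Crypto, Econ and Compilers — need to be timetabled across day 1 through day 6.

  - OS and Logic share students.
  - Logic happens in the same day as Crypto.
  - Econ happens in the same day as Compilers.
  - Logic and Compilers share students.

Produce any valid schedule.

Crypto in day 2, Logic in day 2, Econ in day 1, OS in day 1, Compilers in day 1

Checking: OS(day 1) != Logic(day 2); Logic(day 2) != Compilers(day 1); Econ = Compilers = day 1; Logic = Crypto = day 2.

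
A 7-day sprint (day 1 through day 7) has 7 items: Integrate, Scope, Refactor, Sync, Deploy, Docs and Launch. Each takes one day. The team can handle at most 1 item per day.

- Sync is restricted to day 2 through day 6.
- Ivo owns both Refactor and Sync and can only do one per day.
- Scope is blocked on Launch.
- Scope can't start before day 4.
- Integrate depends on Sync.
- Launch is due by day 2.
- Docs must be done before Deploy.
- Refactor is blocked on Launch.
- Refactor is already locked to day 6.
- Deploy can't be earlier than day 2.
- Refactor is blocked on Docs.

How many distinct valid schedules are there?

Splitting on Integrate: it can be day 3 (3), day 4 (6), day 5 (8), day 7 (10). Listing each branch's schedules as (Scope, Refactor, Sync, Deploy, Docs, Launch) by day number:
Integrate=day 3: (4,6,2,7,5,1) (5,6,2,7,4,1) (7,6,2,5,4,1) — 3.
Integrate=day 4: (5,6,2,7,3,1) (5,6,3,7,1,2) (5,6,3,7,2,1) (7,6,2,5,3,1) (7,6,3,5,1,2) (7,6,3,5,2,1) — 6.
Integrate=day 5: (4,6,2,7,3,1) (4,6,3,7,1,2) (4,6,3,7,2,1) (7,6,2,4,3,1) (7,6,3,4,1,2) (7,6,3,4,2,1) (7,6,4,3,1,2) (7,6,4,3,2,1) — 8.
Integrate=day 7: (4,6,2,5,3,1) (4,6,3,5,1,2) (4,6,3,5,2,1) (4,6,5,3,1,2) (4,6,5,3,2,1) (5,6,2,4,3,1) (5,6,3,4,1,2) (5,6,3,4,2,1) (5,6,4,3,1,2) (5,6,4,3,2,1) — 10.
Summing: 3 + 6 + 8 + 10 = 27.

27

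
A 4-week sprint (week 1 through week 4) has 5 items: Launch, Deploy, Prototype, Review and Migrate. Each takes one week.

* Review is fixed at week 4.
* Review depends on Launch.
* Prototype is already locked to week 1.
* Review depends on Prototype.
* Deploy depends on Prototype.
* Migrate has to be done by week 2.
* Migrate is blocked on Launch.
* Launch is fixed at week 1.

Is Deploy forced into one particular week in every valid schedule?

Deploy can be week 2 (e.g. Review=week 4; Deploy=week 2; Prototype=week 1; Migrate=week 2; Launch=week 1) or week 3 (e.g. Launch -> week 1, Review -> week 4, Deploy -> week 3, Prototype -> week 1, Migrate -> week 2).

No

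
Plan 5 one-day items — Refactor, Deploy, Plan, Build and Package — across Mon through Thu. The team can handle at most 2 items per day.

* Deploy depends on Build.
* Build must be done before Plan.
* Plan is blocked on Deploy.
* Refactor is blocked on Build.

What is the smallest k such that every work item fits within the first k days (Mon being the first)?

The precedence chain requires at least 3 distinct days.
With at most 2 per day and 5 work items, at least 3 days are needed.
3 works (last occupied day: Wed): for example Build in Mon, Refactor in Tue, Package in Mon, Deploy in Tue, Plan in Wed.

3 days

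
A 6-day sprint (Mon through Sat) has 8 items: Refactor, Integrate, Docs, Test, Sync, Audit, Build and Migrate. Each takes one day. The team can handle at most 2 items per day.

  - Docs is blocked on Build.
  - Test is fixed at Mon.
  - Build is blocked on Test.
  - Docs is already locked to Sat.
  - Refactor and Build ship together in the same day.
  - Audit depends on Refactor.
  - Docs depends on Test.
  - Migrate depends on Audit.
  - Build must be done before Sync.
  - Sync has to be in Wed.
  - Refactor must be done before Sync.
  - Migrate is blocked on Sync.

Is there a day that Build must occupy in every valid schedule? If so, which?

Test is fixed at Mon and must come before Build, so Build is at least Tue.
Sync is fixed at Wed and must come after Build, so Build is at most Tue.
So Build must be Tue.

Tue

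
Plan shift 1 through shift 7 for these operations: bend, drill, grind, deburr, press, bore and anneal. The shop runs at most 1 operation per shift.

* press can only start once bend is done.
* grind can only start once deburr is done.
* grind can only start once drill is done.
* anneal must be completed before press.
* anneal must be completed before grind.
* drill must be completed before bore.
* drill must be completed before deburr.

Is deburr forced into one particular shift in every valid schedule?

No

deburr can be shift 2 (e.g. bore in shift 7, bend in shift 5, drill in shift 1, press in shift 6, grind in shift 4, deburr in shift 2, anneal in shift 3) or shift 3 (e.g. drill -> shift 1; bend -> shift 5; press -> shift 6; anneal -> shift 2; deburr -> shift 3; grind -> shift 4; bore -> shift 7).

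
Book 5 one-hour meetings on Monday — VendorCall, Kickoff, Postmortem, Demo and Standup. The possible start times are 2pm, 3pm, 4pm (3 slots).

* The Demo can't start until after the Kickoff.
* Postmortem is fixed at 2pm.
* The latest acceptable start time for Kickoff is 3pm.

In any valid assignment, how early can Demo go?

3pm

Precedence pushes Demo to at least 3pm.
Demo at 3pm is achievable: Standup in 2pm; VendorCall in 2pm; Kickoff in 2pm; Postmortem in 2pm; Demo in 3pm.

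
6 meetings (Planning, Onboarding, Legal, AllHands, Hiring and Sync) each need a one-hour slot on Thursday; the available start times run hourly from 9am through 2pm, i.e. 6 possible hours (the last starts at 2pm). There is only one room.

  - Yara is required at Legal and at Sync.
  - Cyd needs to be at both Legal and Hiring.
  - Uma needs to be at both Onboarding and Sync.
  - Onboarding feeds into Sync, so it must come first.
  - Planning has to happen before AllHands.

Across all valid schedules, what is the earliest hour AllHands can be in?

Precedence pushes AllHands to at least 10am.
AllHands at 10am is achievable: Onboarding=11am, AllHands=10am, Planning=9am, Sync=12pm, Hiring=2pm, Legal=1pm.

10am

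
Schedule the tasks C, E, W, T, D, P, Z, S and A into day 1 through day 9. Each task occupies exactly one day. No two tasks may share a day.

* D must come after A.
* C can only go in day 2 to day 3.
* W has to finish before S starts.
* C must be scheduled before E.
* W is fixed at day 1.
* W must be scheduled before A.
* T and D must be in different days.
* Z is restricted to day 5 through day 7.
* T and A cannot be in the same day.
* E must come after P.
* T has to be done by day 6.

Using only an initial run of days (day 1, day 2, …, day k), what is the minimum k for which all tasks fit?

The precedence chain requires at least 3 distinct days.
With at most 1 per day and 9 tasks, at least 9 days are needed.
Z can't be placed before day 5, so the schedule must run through at least day 5.
9 works (last occupied day: day 9): for example T -> day 3, P -> day 4, S -> day 9, C -> day 2, A -> day 7, E -> day 6, D -> day 8, Z -> day 5, W -> day 1.

9 days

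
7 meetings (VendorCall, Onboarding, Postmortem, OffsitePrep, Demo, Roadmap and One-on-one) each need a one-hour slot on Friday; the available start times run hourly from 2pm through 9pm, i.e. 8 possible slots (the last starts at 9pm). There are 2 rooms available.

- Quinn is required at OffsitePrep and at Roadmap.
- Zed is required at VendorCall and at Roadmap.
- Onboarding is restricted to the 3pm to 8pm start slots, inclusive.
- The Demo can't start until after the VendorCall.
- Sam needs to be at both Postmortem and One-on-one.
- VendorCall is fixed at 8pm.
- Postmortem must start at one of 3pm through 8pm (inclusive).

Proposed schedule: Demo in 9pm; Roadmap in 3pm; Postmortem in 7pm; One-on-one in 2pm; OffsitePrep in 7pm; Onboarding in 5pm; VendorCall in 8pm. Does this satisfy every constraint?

Postmortem must start at one of 3pm through 8pm (inclusive) — holds.
Quinn is required at OffsitePrep and at Roadmap — holds.
Sam needs to be at both Postmortem and One-on-one — holds.
There are 2 rooms available — holds.
Onboarding is restricted to the 3pm to 8pm start slots, inclusive — holds.
The Demo can't start until after the VendorCall — holds.
Zed is required at VendorCall and at Roadmap — holds.
VendorCall is fixed at 8pm — holds.

Yes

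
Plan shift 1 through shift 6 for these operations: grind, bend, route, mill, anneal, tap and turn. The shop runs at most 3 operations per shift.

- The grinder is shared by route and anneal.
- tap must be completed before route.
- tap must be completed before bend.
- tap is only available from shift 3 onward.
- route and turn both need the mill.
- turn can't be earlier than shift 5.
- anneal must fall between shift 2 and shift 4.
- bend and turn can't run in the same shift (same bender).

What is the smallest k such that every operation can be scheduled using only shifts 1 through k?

5

The precedence chain requires at least 2 distinct shifts.
With at most 3 per shift and 7 operations, at least 3 shifts are needed.
turn can't be placed before shift 5, so the schedule must run through at least shift 5.
5 works (last occupied shift: shift 5): for example bend=shift 4; mill=shift 1; route=shift 4; tap=shift 3; anneal=shift 2; turn=shift 5; grind=shift 1.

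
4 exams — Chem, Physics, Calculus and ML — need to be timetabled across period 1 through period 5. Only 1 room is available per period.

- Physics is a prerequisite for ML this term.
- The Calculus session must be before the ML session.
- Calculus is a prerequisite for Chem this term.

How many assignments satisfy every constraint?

25

Splitting on Chem: it can be period 2 (3), period 3 (6), period 4 (8), period 5 (8). Listing each branch's schedules as (Physics, Calculus, ML) by period number:
Chem=period 2: (3,1,4) (3,1,5) (4,1,5) — 3.
Chem=period 3: (1,2,4) (1,2,5) (2,1,4) (2,1,5) (4,1,5) (4,2,5) — 6.
Chem=period 4: (1,2,3) (1,2,5) (1,3,5) (2,1,3) (2,1,5) (2,3,5) (3,1,5) (3,2,5) — 8.
Chem=period 5: (1,2,3) (1,2,4) (1,3,4) (2,1,3) (2,1,4) (2,3,4) (3,1,4) (3,2,4) — 8.
Summing: 3 + 6 + 8 + 8 = 25.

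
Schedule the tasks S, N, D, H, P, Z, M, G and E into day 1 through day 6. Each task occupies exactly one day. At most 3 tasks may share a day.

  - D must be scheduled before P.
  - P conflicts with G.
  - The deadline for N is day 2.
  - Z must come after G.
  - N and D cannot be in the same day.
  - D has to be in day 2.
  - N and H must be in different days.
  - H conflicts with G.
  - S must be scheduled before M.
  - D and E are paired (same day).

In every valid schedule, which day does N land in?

N's window is day 1–day 2.
D is fixed at day 2, and N can't share a day with D.
So N must be day 1.

day 1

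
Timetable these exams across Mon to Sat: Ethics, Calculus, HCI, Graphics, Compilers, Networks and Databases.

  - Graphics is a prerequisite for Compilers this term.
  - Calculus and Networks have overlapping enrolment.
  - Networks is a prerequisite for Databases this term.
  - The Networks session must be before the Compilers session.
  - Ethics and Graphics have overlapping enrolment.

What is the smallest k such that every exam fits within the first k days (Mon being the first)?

2 days

The precedence chain requires at least 2 distinct days.
2 works (last occupied day: Tue): for example Databases -> Tue; Calculus -> Tue; HCI -> Mon; Graphics -> Mon; Compilers -> Tue; Networks -> Mon; Ethics -> Tue.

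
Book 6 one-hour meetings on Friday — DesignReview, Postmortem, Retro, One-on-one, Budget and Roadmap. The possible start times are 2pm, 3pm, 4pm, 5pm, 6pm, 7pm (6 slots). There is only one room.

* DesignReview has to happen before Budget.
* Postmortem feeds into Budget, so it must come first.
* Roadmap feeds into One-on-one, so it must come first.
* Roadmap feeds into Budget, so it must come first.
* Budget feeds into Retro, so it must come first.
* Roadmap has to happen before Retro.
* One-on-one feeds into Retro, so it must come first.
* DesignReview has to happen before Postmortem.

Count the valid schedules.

Splitting on DesignReview: it can be 2pm (5), 3pm (3), 4pm (1). Listing each branch's schedules as (Postmortem, Retro, One-on-one, Budget, Roadmap):
DesignReview=2pm: (3pm,7pm,5pm,6pm,4pm) (3pm,7pm,6pm,5pm,4pm) (4pm,7pm,5pm,6pm,3pm) (4pm,7pm,6pm,5pm,3pm) (5pm,7pm,4pm,6pm,3pm) — 5.
DesignReview=3pm: (4pm,7pm,5pm,6pm,2pm) (4pm,7pm,6pm,5pm,2pm) (5pm,7pm,4pm,6pm,2pm) — 3.
DesignReview=4pm: (5pm,7pm,3pm,6pm,2pm) — 1.
Summing: 5 + 3 + 1 = 9.

9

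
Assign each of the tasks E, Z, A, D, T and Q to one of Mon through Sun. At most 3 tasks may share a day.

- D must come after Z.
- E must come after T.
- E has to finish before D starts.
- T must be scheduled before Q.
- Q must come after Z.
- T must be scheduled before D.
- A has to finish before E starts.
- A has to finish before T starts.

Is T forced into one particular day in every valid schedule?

No

T can be Tue (e.g. E=Wed; T=Tue; Q=Wed; D=Thu; Z=Mon; A=Mon) or Wed (e.g. T=Wed, E=Thu, Q=Thu, D=Fri, A=Mon, Z=Mon).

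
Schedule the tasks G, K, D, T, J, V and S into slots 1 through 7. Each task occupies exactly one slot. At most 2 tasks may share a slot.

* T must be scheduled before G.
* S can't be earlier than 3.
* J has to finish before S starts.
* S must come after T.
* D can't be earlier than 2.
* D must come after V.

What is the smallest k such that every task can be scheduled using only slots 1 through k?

The precedence chain requires at least 2 distinct slots.
With at most 2 per slot and 7 tasks, at least 4 slots are needed.
S can't be placed before 3, so the schedule must run through at least slot 3.
4 works (last occupied slot: 4): for example V -> 1, J -> 2, S -> 3, K -> 4, G -> 3, T -> 1, D -> 2.

4 slots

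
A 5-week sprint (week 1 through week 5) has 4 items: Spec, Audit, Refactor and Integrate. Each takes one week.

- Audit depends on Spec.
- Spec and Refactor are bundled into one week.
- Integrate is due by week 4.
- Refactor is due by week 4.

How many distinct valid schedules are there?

Splitting on Spec: it can be week 1 (16), week 2 (12), week 3 (8), week 4 (4). Listing each branch's schedules as (Audit, Refactor, Integrate) by week number:
Spec=week 1: (2,1,1) (2,1,2) (2,1,3) (2,1,4) (3,1,1) (3,1,2) (3,1,3) (3,1,4) (4,1,1) (4,1,2) (4,1,3) (4,1,4) (5,1,1) (5,1,2) (5,1,3) (5,1,4) — 16.
Spec=week 2: (3,2,1) (3,2,2) (3,2,3) (3,2,4) (4,2,1) (4,2,2) (4,2,3) (4,2,4) (5,2,1) (5,2,2) (5,2,3) (5,2,4) — 12.
Spec=week 3: (4,3,1) (4,3,2) (4,3,3) (4,3,4) (5,3,1) (5,3,2) (5,3,3) (5,3,4) — 8.
Spec=week 4: (5,4,1) (5,4,2) (5,4,3) (5,4,4) — 4.
Summing: 16 + 12 + 8 + 4 = 40.

40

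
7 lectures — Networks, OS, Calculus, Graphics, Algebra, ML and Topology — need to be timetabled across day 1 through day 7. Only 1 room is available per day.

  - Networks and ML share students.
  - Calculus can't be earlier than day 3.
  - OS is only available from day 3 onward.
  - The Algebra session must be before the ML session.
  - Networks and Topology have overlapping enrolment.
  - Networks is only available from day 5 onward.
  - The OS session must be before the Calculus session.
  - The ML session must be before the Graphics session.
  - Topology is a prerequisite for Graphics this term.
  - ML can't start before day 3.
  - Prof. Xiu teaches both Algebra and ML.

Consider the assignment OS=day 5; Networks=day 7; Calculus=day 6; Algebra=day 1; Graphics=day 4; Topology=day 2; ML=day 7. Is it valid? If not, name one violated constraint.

No. Networks and ML share students is not satisfied.

Networks and ML share students — violated.
Networks is only available from day 5 onward — holds.
The Algebra session must be before the ML session — holds.
Topology is a prerequisite for Graphics this term — holds.
The OS session must be before the Calculus session — holds.
Prof. Xiu teaches both Algebra and ML — holds.
Only 1 room is available per day — violated.
The ML session must be before the Graphics session — violated.
Networks and Topology have overlapping enrolment — holds.
OS is only available from day 3 onward — holds.
Calculus can't be earlier than day 3 — holds.
ML can't start before day 3 — holds.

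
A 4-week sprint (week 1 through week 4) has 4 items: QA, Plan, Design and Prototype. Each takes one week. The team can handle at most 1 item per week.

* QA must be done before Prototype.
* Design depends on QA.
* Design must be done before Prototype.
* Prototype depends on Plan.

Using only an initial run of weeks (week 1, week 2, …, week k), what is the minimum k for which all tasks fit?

4 weeks

The precedence chain requires at least 3 distinct weeks.
With at most 1 per week and 4 tasks, at least 4 weeks are needed.
4 works (last occupied week: week 4): for example Prototype in week 4, Plan in week 3, Design in week 2, QA in week 1.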